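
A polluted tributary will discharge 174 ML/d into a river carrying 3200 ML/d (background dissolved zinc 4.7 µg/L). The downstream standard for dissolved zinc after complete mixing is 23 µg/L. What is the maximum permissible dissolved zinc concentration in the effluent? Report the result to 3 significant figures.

360 µg/L

At the limit, (Qr·Cr + Qe·Cₑ)/(Qr + Qe) = 23:
Cₑ = (3374·23 − 3200·4.700) / 174.0 = 359.6 µg/L.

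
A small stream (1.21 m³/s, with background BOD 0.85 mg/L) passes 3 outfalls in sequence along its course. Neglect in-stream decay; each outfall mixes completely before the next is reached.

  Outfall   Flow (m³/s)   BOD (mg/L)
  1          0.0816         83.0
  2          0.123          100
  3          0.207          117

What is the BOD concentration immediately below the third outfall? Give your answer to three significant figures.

27.3 mg/L

After outfall 1: Q = 1.210 + 0.08160 = 1.292 m³/s; C = (1.210·0.8500 + 0.08160·83.00)/1.292 = 6.040 mg/L.
After outfall 2: Q = 1.292 + 0.1230 = 1.415 m³/s; C = (1.292·6.040 + 0.1230·100.0)/1.415 = 14.21 mg/L.
After outfall 3: Q = 1.415 + 0.2070 = 1.622 m³/s; C = (1.415·14.21 + 0.2070·117.0)/1.622 = 27.33 mg/L.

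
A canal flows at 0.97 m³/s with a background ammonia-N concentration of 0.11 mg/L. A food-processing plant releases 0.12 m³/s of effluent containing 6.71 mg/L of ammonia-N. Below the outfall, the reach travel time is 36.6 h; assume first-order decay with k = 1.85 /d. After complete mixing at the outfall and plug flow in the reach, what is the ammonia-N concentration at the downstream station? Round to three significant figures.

Flow-weighted average: C = (0.9700·0.1100 + 0.1200·6.710) / 1.090 = 0.9119/1.090 = 0.8366 mg/L.
Decay over the reach: 0.8366·exp(−kt) = 0.8366·0.05953 = 0.04980 mg/L.

0.0498 mg/L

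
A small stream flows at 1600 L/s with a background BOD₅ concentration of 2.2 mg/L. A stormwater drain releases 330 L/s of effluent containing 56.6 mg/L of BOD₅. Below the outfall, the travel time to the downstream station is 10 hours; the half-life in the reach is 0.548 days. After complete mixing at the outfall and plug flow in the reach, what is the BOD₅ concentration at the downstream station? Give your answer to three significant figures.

6.79 mg/L

After mixing, C = (1600·2.200 + 330.0·56.60) / 1930 = 22200/1930 = 11.50 mg/L.
Half-life 0.548 d → k = ln 2 / 0.548 = 1.265 d⁻¹.
Applying C = C₀e^(−kt): 11.50 × 0.5904 = 6.790 mg/L.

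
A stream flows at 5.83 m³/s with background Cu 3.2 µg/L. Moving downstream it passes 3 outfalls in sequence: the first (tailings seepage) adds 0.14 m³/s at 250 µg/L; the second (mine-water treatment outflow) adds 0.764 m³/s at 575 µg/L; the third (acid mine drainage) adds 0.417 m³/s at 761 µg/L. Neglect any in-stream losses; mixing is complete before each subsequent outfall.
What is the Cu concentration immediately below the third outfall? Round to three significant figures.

113 µg/L

Outfall 1: combined Q = 5.970 m³/s; C = (5.830·3.200 + 0.1400·250.0)/5.970 = 8.988 µg/L.
Outfall 2: combined Q = 6.734 m³/s; C = (5.970·8.988 + 0.7640·575.0)/6.734 = 73.20 µg/L.
Outfall 3: combined Q = 7.151 m³/s; C = (6.734·73.20 + 0.4170·761.0)/7.151 = 113.3 µg/L.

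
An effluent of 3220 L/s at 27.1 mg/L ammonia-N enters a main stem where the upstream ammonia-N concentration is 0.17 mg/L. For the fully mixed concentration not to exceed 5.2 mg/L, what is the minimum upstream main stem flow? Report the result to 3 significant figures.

14000 L/s

Set C_mix = 5.2: (Q·0.1700 + 3220·27.10) / (Q + 3220) = 5.2
→ Q = 3220·(27.10 − 5.2)/(5.2 − 0.1700) = 14020 L/s.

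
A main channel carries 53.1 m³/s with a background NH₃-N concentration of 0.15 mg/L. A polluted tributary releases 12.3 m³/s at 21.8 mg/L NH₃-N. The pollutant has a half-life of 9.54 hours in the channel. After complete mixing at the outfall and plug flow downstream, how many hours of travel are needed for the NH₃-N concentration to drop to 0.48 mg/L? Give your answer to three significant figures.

Conservation of mass: C = (53.10·0.1500 + 12.30·21.80) / 65.40 = 276.1/65.40 = 4.222 mg/L.
Half-life 9.54 h → k = ln 2 / 9.54 = 0.07266 h⁻¹ = 1.744 d⁻¹.
4.222·exp(−k·t) = 0.48 → t = ln(4.222/0.48)/k = 107700 s = 29.92 h.

29.9 h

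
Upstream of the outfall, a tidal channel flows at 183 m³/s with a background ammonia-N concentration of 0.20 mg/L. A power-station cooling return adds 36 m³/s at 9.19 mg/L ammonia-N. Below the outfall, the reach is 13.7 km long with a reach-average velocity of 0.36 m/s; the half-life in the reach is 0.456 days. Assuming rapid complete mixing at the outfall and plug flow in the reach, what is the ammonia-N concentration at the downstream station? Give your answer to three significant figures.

Conservation of mass: C = (183.0·0.2000 + 36.00·9.190) / 219.0 = 367.4/219.0 = 1.678 mg/L.
Travel time t = 13.7·1000 / 0.36 = 38060 s = 10.57 h.
Half-life 0.456 d → k = ln 2 / 0.456 = 1.520 d⁻¹.
After decay, C = 1.678 × e^(−kt) = 1.678 × 0.5120 = 0.8590 mg/L.

0.859 mg/L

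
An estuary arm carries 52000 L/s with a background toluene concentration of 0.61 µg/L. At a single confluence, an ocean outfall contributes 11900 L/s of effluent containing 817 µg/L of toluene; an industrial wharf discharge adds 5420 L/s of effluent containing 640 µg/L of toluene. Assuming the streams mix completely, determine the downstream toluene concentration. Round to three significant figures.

Flow-weighted average: C = (52000·0.6100 + 11900·817.0 + 5420·640.0) / 69320 = 13220000/69320 = 190.8 µg/L.

191 µg/L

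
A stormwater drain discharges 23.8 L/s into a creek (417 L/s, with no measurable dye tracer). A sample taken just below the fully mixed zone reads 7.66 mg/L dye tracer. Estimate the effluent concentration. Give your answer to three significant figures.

Mass balance: 417.0·0 + 23.80·Cₑ = 440.8·7.660
→ Cₑ = (440.8·7.660 − 417.0·0) / 23.80 = 141.9 mg/L.

142 mg/L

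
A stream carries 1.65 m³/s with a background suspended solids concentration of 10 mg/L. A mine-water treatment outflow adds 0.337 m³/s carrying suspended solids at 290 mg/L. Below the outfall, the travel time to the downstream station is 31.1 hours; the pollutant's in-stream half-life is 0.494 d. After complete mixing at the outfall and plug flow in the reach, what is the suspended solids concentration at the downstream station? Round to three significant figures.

After mixing, C = (1.650·10.00 + 0.3370·290.0) / 1.987 = 114.2/1.987 = 57.49 mg/L.
Half-life 0.494 d → k = ln 2 / 0.494 = 1.403 d⁻¹.
First-order decay: C = 57.49·exp(−k·t) = 57.49·0.1623 = 9.331 mg/L.

9.33 mg/L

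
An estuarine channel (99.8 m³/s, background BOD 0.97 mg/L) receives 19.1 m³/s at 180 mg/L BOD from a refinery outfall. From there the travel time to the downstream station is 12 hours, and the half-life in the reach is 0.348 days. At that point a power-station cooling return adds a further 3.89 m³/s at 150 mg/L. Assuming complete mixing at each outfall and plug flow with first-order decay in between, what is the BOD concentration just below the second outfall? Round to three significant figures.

15.4 mg/L

After mixing, C = (99.80·0.9700 + 19.10·180.0) / 118.9 = 3535/118.9 = 29.73 mg/L; combined flow 118.9 m³/s.
Half-life 0.348 d → k = ln 2 / 0.348 = 1.992 d⁻¹.
First-order decay: C = 29.73·exp(−k·t) = 29.73·0.3694 = 10.98 mg/L.
At the second outfall, C = (118.9·10.98 + 3.890·150.0) / (118.9 + 3.890) = 15.39 mg/L.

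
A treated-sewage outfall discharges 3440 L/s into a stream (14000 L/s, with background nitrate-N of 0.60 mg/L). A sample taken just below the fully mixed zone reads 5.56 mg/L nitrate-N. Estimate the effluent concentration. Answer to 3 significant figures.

Mass balance: 14000·0.6000 + 3440·Cₑ = 17440·5.560
→ Cₑ = (17440·5.560 − 14000·0.6000) / 3440 = 25.75 mg/L.

25.7 mg/L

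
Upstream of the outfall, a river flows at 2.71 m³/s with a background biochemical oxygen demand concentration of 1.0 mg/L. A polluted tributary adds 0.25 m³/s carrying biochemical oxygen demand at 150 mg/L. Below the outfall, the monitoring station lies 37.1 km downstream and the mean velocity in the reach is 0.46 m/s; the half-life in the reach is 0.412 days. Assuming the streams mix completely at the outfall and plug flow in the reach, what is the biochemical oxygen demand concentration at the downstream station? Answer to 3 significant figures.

2.82 mg/L

Flow-weighted average: C = (2.710·1.000 + 0.2500·150.0) / 2.960 = 40.21/2.960 = 13.58 mg/L.
Travel time t = 37.1·1000 / 0.46 = 80650 s = 22.40 h.
Half-life 0.412 d → k = ln 2 / 0.412 = 1.682 d⁻¹.
After decay, C = 13.58 × e^(−kt) = 13.58 × 0.2079 = 2.825 mg/L.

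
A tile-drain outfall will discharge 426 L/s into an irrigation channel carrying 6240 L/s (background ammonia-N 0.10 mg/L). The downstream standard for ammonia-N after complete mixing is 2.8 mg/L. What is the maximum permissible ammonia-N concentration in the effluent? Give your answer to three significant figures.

At the limit, (Qr·Cr + Qe·Cₑ)/(Qr + Qe) = 2.8:
Cₑ = (6666·2.8 − 6240·0.1000) / 426.0 = 42.35 mg/L.

42.3 mg/L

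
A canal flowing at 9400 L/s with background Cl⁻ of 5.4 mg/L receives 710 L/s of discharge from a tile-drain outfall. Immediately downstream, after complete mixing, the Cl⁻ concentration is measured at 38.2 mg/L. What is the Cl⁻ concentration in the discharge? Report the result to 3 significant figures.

Mass balance: 9400·5.400 + 710.0·Cₑ = 10110·38.20
→ Cₑ = (10110·38.20 − 9400·5.400) / 710.0 = 472.5 mg/L.

472 mg/L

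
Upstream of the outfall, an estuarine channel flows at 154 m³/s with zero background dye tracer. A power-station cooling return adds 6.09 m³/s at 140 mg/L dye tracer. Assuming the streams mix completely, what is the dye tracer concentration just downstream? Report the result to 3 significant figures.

Flow-weighted average: C = (154.0·0 + 6.090·140.0) / 160.1 = 852.6/160.1 = 5.326 mg/L.

5.33 mg/L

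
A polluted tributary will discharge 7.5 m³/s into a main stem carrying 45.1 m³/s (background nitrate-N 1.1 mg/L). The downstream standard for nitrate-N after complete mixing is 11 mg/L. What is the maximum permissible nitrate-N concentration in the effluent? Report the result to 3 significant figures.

At the limit, (Qr·Cr + Qe·Cₑ)/(Qr + Qe) = 11:
Cₑ = (52.60·11 − 45.10·1.100) / 7.500 = 70.53 mg/L.

70.5 mg/L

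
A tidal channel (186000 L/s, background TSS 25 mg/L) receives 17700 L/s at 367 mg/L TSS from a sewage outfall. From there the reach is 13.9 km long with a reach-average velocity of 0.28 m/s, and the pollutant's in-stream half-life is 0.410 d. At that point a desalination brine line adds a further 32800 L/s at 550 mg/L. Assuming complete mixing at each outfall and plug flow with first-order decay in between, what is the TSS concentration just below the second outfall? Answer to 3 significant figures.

Flow-weighted average: C = (186000·25.00 + 17700·367.0) / 203700 = 11150000/203700 = 54.72 mg/L; combined flow 203700 L/s.
Travel time t = 13.9·1000 / 0.28 = 49640 s = 13.79 h.
Half-life 0.410 d → k = ln 2 / 0.410 = 1.691 d⁻¹.
After decay, C = 54.72 × e^(−kt) = 54.72 × 0.3786 = 20.71 mg/L.
Second outfall: C = (203700·20.71 + 32800·550.0)/236500 = 94.12 mg/L.

94.1 mg/L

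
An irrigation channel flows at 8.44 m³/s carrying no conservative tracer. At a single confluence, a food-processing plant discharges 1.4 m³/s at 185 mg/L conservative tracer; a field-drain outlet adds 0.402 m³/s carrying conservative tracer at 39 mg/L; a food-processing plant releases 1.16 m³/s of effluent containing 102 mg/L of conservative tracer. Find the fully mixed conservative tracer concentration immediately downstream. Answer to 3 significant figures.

34.5 mg/L

Flow-weighted average: C = (8.440·0 + 1.400·185.0 + 0.4020·39.00 + 1.160·102.0) / 11.40 = 393.0/11.40 = 34.47 mg/L.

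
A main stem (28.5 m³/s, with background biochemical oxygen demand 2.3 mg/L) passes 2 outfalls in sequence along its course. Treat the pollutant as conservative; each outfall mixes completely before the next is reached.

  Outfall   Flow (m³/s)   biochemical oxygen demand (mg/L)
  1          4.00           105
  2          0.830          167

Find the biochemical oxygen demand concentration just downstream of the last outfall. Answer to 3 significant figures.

Outfall 1: combined Q = 32.50 m³/s; C = (28.50·2.300 + 4.000·105.0)/32.50 = 14.94 mg/L.
Outfall 2: combined Q = 33.33 m³/s; C = (32.50·14.94 + 0.8300·167.0)/33.33 = 18.73 mg/L.

18.7 mg/L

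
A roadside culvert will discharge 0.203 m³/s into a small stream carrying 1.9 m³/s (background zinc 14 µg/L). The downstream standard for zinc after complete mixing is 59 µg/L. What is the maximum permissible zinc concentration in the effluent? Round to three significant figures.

480 µg/L

At the limit, (Qr·Cr + Qe·Cₑ)/(Qr + Qe) = 59:
Cₑ = (2.103·59 − 1.900·14.00) / 0.2030 = 480.2 µg/L.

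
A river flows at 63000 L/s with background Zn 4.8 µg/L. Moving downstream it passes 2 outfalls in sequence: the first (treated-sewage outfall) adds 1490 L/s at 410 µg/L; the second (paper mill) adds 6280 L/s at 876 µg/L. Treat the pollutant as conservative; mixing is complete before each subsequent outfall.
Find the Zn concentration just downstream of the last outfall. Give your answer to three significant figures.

Outfall 1: combined Q = 64490 L/s; C = (63000·4.800 + 1490·410.0)/64490 = 14.16 µg/L.
Outfall 2: combined Q = 70770 L/s; C = (64490·14.16 + 6280·876.0)/70770 = 90.64 µg/L.

90.6 µg/L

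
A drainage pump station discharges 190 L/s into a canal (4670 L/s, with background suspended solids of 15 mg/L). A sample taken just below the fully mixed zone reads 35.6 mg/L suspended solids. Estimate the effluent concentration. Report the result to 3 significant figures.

Mass balance: 4670·15.00 + 190.0·Cₑ = 4860·35.60
→ Cₑ = (4860·35.60 − 4670·15.00) / 190.0 = 541.9 mg/L.

542 mg/L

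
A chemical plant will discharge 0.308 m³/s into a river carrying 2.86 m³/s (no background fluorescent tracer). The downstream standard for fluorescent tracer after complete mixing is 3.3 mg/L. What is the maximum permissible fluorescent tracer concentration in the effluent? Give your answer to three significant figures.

At the limit, (Qr·Cr + Qe·Cₑ)/(Qr + Qe) = 3.3:
Cₑ = (3.168·3.3 − 2.860·0) / 0.3080 = 33.94 mg/L.

33.9 mg/L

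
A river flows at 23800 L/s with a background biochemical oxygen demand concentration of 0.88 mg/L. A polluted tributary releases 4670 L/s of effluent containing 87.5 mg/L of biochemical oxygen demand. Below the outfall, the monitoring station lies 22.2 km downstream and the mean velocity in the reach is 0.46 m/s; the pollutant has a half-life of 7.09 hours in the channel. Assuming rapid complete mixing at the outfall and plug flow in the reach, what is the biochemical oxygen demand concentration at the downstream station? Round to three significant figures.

4.07 mg/L

After mixing, C = (23800·0.8800 + 4670·87.50) / 28470 = 429600/28470 = 15.09 mg/L.
Travel time t = 22.2·1000 / 0.46 = 48260 s = 13.41 h.
Half-life 7.09 h → k = ln 2 / 7.09 = 0.09776 h⁻¹ = 2.346 d⁻¹.
Applying C = C₀e^(−kt): 15.09 × 0.2697 = 4.069 mg/L.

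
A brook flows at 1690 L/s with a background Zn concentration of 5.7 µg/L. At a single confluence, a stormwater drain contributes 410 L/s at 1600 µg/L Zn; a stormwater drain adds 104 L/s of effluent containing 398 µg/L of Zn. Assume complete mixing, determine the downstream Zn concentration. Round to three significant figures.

321 µg/L

Mass balance: C = (1690·5.700 + 410.0·1600 + 104.0·398.0) / 2204 = 707000/2204 = 320.8 µg/L.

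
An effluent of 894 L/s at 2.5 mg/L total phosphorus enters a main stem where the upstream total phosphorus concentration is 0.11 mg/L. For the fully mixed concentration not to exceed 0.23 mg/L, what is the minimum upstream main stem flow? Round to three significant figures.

16900 L/s

Set C_mix = 0.23: (Q·0.1100 + 894.0·2.500) / (Q + 894.0) = 0.23
→ Q = 894.0·(2.500 − 0.23)/(0.23 − 0.1100) = 16910 L/s.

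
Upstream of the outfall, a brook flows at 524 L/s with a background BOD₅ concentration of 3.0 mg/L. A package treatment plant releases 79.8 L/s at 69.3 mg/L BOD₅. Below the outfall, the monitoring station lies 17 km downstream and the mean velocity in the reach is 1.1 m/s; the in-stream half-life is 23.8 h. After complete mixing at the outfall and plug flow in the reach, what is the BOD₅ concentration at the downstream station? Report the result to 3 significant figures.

10.4 mg/L

Flow-weighted average: C = (524.0·3.000 + 79.80·69.30) / 603.8 = 7102/603.8 = 11.76 mg/L.
Travel time t = 17·1000 / 1.1 = 15450 s = 4.293 h.
Half-life 23.8 h → k = ln 2 / 23.8 = 0.02912 h⁻¹ = 0.6990 d⁻¹.
Applying C = C₀e^(−kt): 11.76 × 0.8825 = 10.38 mg/L.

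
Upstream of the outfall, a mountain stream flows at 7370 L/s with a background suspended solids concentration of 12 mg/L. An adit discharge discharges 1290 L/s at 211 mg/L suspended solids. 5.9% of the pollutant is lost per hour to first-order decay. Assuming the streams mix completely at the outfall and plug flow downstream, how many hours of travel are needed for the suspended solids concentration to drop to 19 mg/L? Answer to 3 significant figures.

Flow-weighted average: C = (7370·12.00 + 1290·211.0) / 8660 = 360600/8660 = 41.64 mg/L.
5.9%/h lost → k = −ln(1 − 0.059) = 0.06081 h⁻¹.
41.64·exp(−k·t) = 19 → t = ln(41.64/19)/k = 46450 s = 12.90 h.

12.9 h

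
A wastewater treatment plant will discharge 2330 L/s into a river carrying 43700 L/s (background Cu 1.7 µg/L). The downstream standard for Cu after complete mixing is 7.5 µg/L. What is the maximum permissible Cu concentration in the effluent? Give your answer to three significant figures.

At the limit, (Qr·Cr + Qe·Cₑ)/(Qr + Qe) = 7.5:
Cₑ = (46030·7.5 − 43700·1.700) / 2330 = 116.3 µg/L.

116 µg/L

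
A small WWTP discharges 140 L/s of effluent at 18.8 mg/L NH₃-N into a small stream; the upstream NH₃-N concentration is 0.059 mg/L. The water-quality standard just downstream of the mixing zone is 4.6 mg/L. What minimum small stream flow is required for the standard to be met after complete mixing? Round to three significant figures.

Set C_mix = 4.6: (Q·0.05900 + 140.0·18.80) / (Q + 140.0) = 4.6
→ Q = 140.0·(18.80 − 4.6)/(4.6 − 0.05900) = 437.8 L/s.

438 L/s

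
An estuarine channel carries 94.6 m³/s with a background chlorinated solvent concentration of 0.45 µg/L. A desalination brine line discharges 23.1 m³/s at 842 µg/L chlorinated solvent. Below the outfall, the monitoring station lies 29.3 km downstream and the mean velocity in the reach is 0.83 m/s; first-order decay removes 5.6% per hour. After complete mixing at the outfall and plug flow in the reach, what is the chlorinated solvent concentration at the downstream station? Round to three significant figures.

94.1 µg/L

Mass balance: C = (94.60·0.4500 + 23.10·842.0) / 117.7 = 19490/117.7 = 165.6 µg/L.
Travel time t = 29.3·1000 / 0.83 = 35300 s = 9.806 h.
5.6%/h lost → k = −ln(1 − 0.056) = 0.05763 h⁻¹.
After decay, C = 165.6 × e^(−kt) = 165.6 × 0.5683 = 94.12 µg/L.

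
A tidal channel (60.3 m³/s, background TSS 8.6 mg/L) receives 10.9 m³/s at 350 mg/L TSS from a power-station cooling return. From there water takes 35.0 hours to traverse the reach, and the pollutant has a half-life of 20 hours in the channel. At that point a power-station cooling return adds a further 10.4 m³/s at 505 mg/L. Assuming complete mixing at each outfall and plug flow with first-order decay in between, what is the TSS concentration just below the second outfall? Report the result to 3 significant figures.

80.2 mg/L

Flow-weighted average: C = (60.30·8.600 + 10.90·350.0) / 71.20 = 4334/71.20 = 60.86 mg/L; combined flow 71.20 m³/s.
Half-life 20 h → k = ln 2 / 20 = 0.03466 h⁻¹ = 0.8318 d⁻¹.
After decay, C = 60.86 × e^(−kt) = 60.86 × 0.2973 = 18.10 mg/L.
At the second outfall, C = (71.20·18.10 + 10.40·505.0) / (71.20 + 10.40) = 80.15 mg/L.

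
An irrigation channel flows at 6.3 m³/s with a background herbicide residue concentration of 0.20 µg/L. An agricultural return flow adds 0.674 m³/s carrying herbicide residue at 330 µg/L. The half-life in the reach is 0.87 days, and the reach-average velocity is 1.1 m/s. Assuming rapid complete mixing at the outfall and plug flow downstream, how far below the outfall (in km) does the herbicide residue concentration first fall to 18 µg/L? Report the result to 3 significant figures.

Flow-weighted average: C = (6.300·0.2000 + 0.6740·330.0) / 6.974 = 223.7/6.974 = 32.07 µg/L.
Half-life 0.87 d → k = ln 2 / 0.87 = 0.7967 d⁻¹.
Set 32.07·exp(−k·t) = 18 → t = ln(32.07/18)/k = 62640 s = 17.40 h.
Distance = v·t = 1.1·62640 = 68910 m = 68.91 km.

68.9 km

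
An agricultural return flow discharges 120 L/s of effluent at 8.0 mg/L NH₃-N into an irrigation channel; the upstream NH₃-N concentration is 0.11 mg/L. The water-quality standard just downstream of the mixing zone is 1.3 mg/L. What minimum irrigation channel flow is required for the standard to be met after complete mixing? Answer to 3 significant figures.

676 L/s

Set C_mix = 1.3: (Q·0.1100 + 120.0·8.000) / (Q + 120.0) = 1.3
→ Q = 120.0·(8.000 − 1.3)/(1.3 − 0.1100) = 675.6 L/s.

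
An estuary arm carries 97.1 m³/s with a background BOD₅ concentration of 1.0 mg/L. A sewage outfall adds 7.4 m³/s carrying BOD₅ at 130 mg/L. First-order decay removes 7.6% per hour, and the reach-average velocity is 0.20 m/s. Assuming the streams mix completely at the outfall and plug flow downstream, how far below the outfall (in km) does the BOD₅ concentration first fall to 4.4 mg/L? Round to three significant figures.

7.60 km

Conservation of mass: C = (97.10·1.000 + 7.400·130.0) / 104.5 = 1059/104.5 = 10.13 mg/L.
7.6%/h lost → k = −ln(1 − 0.076) = 0.07904 h⁻¹.
Set 10.13·exp(−k·t) = 4.4 → t = ln(10.13/4.4)/k = 38000 s = 10.56 h.
Distance = v·t = 0.20·38000 = 7600 m = 7.600 km.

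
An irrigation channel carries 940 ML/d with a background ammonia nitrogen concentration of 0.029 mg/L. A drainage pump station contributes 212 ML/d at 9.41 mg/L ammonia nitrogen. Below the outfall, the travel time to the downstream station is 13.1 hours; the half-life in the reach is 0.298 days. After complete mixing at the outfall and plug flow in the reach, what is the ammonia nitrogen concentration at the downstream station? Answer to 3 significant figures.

0.493 mg/L

Conservation of mass: C = (940.0·0.02900 + 212.0·9.410) / 1152 = 2022/1152 = 1.755 mg/L.
Half-life 0.298 d → k = ln 2 / 0.298 = 2.326 d⁻¹.
Applying C = C₀e^(−kt): 1.755 × 0.2809 = 0.4932 mg/L.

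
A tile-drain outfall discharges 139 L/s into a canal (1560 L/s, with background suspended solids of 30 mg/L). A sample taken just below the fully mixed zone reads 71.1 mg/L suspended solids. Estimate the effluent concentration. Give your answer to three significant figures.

Mass balance: 1560·30.00 + 139.0·Cₑ = 1699·71.10
→ Cₑ = (1699·71.10 − 1560·30.00) / 139.0 = 532.4 mg/L.

532 mg/L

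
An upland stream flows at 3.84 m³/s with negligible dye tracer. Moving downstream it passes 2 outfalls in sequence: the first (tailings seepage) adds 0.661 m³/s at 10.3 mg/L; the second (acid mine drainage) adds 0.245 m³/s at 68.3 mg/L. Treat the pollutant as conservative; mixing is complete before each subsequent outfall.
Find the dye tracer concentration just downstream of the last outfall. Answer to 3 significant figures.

After outfall 1: Q = 3.840 + 0.6610 = 4.501 m³/s; C = (3.840·0 + 0.6610·10.30)/4.501 = 1.513 mg/L.
After outfall 2: Q = 4.501 + 0.2450 = 4.746 m³/s; C = (4.501·1.513 + 0.2450·68.30)/4.746 = 4.960 mg/L.

4.96 mg/L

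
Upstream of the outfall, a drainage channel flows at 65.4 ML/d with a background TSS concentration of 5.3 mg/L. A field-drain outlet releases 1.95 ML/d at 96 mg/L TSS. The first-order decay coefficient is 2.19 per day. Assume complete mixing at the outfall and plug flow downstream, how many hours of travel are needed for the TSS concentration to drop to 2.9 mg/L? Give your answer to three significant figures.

After mixing, C = (65.40·5.300 + 1.950·96.00) / 67.35 = 533.8/67.35 = 7.926 mg/L.
7.926·exp(−k·t) = 2.9 → t = ln(7.926/2.9)/k = 39670 s = 11.02 h.

11.0 h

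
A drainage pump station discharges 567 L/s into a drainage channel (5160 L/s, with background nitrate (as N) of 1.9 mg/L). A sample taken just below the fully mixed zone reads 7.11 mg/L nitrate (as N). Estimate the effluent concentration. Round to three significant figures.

Mass balance: 5160·1.900 + 567.0·Cₑ = 5727·7.110
→ Cₑ = (5727·7.110 − 5160·1.900) / 567.0 = 54.52 mg/L.

54.5 mg/L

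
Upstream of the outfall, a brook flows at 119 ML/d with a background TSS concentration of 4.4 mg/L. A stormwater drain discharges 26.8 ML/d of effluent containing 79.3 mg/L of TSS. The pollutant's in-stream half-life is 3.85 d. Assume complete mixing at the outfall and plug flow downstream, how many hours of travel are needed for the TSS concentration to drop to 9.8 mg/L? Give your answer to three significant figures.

After mixing, C = (119.0·4.400 + 26.80·79.30) / 145.8 = 2649/145.8 = 18.17 mg/L.
Half-life 3.85 d → k = ln 2 / 3.85 = 0.1800 d⁻¹.
18.17·exp(−k·t) = 9.8 → t = ln(18.17/9.8)/k = 296200 s = 82.28 h.

82.3 h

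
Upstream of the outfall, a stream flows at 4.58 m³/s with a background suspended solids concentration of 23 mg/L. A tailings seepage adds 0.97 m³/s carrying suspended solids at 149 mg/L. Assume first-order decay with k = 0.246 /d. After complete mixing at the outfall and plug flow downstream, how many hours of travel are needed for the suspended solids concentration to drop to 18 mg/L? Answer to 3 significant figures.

After mixing, C = (4.580·23.00 + 0.9700·149.0) / 5.550 = 249.9/5.550 = 45.02 mg/L.
45.02·exp(−k·t) = 18 → t = ln(45.02/18)/k = 322000 s = 89.44 h.

89.4 h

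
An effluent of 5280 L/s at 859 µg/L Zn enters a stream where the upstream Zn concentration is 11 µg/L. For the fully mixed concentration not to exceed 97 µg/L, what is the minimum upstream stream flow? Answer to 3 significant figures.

Set C_mix = 97: (Q·11.00 + 5280·859.0) / (Q + 5280) = 97
→ Q = 5280·(859.0 − 97)/(97 − 11.00) = 46780 L/s.

46800 L/s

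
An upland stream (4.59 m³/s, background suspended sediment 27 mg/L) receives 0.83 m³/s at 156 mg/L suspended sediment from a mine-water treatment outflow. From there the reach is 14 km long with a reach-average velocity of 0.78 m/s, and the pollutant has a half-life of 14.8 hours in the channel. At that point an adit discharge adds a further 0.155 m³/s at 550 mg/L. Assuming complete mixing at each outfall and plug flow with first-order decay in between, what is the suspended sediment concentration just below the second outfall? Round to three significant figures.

Mass balance: C = (4.590·27.00 + 0.8300·156.0) / 5.420 = 253.4/5.420 = 46.75 mg/L; combined flow 5.420 m³/s.
Travel time t = 14·1000 / 0.78 = 17950 s = 4.986 h.
Half-life 14.8 h → k = ln 2 / 14.8 = 0.04683 h⁻¹ = 1.124 d⁻¹.
Applying C = C₀e^(−kt): 46.75 × 0.7918 = 37.02 mg/L.
At the second outfall, C = (5.420·37.02 + 0.1550·550.0) / (5.420 + 0.1550) = 51.28 mg/L.

51.3 mg/L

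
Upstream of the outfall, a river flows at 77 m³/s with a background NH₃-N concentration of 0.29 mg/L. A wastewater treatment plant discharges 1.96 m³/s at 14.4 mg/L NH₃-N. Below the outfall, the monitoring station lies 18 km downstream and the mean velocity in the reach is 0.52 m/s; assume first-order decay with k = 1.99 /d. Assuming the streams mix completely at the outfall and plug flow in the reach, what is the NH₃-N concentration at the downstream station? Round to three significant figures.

Mixed concentration C = ΣQC/ΣQ = (77.00·0.2900 + 1.960·14.40) / 78.96 = 50.55/78.96 = 0.6402 mg/L.
Travel time t = 18·1000 / 0.52 = 34620 s = 9.615 h.
After decay, C = 0.6402 × e^(−kt) = 0.6402 × 0.4506 = 0.2885 mg/L.

0.288 mg/L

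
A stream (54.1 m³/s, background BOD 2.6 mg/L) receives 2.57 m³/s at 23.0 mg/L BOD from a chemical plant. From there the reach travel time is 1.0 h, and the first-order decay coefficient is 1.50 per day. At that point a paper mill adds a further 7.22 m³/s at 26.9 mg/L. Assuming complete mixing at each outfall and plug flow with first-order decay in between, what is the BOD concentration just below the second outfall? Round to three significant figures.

Flow-weighted average: C = (54.10·2.600 + 2.570·23.00) / 56.67 = 199.8/56.67 = 3.525 mg/L; combined flow 56.67 m³/s.
Applying C = C₀e^(−kt): 3.525 × 0.9394 = 3.312 mg/L.
At the second outfall, C = (56.67·3.312 + 7.220·26.90) / (56.67 + 7.220) = 5.977 mg/L.

5.98 mg/L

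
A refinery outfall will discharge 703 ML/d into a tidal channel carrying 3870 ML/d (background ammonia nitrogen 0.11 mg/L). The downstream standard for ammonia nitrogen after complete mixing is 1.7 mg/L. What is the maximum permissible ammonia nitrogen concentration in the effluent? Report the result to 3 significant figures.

10.5 mg/L

At the limit, (Qr·Cr + Qe·Cₑ)/(Qr + Qe) = 1.7:
Cₑ = (4573·1.7 − 3870·0.1100) / 703.0 = 10.45 mg/L.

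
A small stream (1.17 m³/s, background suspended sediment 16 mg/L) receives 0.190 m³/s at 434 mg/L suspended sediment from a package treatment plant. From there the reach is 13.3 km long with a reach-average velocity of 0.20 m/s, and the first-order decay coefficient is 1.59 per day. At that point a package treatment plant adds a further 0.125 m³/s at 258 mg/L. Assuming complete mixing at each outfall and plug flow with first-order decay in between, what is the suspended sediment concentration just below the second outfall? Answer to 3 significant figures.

Mixed concentration C = ΣQC/ΣQ = (1.170·16.00 + 0.1900·434.0) / 1.360 = 101.2/1.360 = 74.40 mg/L; combined flow 1.360 m³/s.
Travel time t = 13.3·1000 / 0.20 = 66500 s = 18.47 h.
Applying C = C₀e^(−kt): 74.40 × 0.2941 = 21.88 mg/L.
At the second outfall, C = (1.360·21.88 + 0.1250·258.0) / (1.360 + 0.1250) = 41.76 mg/L.

41.8 mg/L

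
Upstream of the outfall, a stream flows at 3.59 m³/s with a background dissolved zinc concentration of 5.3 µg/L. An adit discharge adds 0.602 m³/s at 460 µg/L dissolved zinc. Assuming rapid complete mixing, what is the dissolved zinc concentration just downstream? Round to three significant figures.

70.6 µg/L

Conservation of mass: C = (3.590·5.300 + 0.6020·460.0) / 4.192 = 295.9/4.192 = 70.60 µg/L.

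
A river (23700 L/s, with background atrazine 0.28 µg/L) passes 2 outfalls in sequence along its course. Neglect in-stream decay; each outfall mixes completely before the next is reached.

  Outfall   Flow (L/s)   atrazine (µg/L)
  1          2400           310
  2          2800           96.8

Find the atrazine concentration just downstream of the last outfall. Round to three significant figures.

35.4 µg/L

Below outfall 1: Q → 26100 L/s, C = (23700·0.2800 + 2400·310.0)/26100 = 28.76 µg/L.
Below outfall 2: Q → 28900 L/s, C = (26100·28.76 + 2800·96.80)/28900 = 35.35 µg/L.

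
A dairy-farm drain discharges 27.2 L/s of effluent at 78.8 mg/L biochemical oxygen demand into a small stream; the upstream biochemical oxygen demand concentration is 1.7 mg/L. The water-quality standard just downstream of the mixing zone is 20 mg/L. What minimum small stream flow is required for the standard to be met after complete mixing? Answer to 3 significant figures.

87.4 L/s

Set C_mix = 20: (Q·1.700 + 27.20·78.80) / (Q + 27.20) = 20
→ Q = 27.20·(78.80 − 20)/(20 − 1.700) = 87.40 L/s.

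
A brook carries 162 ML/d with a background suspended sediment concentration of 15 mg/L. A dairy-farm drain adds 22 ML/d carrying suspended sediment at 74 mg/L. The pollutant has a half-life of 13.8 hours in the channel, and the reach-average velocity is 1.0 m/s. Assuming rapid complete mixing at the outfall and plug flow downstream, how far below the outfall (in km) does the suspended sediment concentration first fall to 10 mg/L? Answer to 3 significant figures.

56.7 km

Mass balance: C = (162.0·15.00 + 22.00·74.00) / 184.0 = 4058/184.0 = 22.05 mg/L.
Half-life 13.8 h → k = ln 2 / 13.8 = 0.05023 h⁻¹ = 1.205 d⁻¹.
Set 22.05·exp(−k·t) = 10 → t = ln(22.05/10)/k = 56690 s = 15.75 h.
Distance = v·t = 1.0·56690 = 56690 m = 56.69 km.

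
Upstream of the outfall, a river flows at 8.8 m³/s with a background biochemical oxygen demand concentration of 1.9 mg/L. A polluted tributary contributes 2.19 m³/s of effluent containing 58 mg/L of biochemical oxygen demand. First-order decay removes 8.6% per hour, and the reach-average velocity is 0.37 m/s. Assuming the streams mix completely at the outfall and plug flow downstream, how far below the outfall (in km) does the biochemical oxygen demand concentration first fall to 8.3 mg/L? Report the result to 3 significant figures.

6.74 km

Conservation of mass: C = (8.800·1.900 + 2.190·58.00) / 10.99 = 143.7/10.99 = 13.08 mg/L.
8.6%/h lost → k = −ln(1 − 0.086) = 0.08992 h⁻¹.
Set 13.08·exp(−k·t) = 8.3 → t = ln(13.08/8.3)/k = 18210 s = 5.057 h.
Distance = v·t = 0.37·18210 = 6736 m = 6.736 km.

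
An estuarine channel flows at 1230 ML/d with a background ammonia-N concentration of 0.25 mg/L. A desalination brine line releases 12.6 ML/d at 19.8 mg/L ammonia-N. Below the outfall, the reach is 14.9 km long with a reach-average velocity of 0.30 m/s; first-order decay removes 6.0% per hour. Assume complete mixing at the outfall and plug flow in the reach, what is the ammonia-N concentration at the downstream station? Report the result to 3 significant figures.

0.191 mg/L

Mass balance: C = (1230·0.2500 + 12.60·19.80) / 1243 = 557.0/1243 = 0.4482 mg/L.
Travel time t = 14.9·1000 / 0.30 = 49670 s = 13.80 h.
6.0%/h lost → k = −ln(1 − 0.06) = 0.06188 h⁻¹.
Applying C = C₀e^(−kt): 0.4482 × 0.4259 = 0.1909 mg/L.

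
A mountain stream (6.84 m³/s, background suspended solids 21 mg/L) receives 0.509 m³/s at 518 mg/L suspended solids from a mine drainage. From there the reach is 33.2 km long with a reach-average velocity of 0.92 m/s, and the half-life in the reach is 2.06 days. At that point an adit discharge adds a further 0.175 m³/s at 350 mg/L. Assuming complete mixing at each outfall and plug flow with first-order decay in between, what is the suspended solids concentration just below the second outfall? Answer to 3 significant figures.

Mass balance: C = (6.840·21.00 + 0.5090·518.0) / 7.349 = 407.3/7.349 = 55.42 mg/L; combined flow 7.349 m³/s.
Travel time t = 33.2·1000 / 0.92 = 36090 s = 10.02 h.
Half-life 2.06 d → k = ln 2 / 2.06 = 0.3365 d⁻¹.
Applying C = C₀e^(−kt): 55.42 × 0.8689 = 48.16 mg/L.
At the second outfall, C = (7.349·48.16 + 0.1750·350.0) / (7.349 + 0.1750) = 55.18 mg/L.

55.2 mg/L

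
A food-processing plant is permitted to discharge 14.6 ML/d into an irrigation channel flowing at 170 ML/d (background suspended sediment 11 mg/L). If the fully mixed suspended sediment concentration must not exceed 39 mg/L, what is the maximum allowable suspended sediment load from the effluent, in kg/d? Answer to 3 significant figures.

5330 kg/d

Mass balance at the limit: 170.0·11.00 + 14.60·Cₑ = 184.6·39 → Cₑ = 365.0 mg/L.
14.60 ML/d = 0.1690 m³/s. Load = 0.1690 m³/s × 365.0 g/m³ × 86 400 s/d = 5329 kg/d.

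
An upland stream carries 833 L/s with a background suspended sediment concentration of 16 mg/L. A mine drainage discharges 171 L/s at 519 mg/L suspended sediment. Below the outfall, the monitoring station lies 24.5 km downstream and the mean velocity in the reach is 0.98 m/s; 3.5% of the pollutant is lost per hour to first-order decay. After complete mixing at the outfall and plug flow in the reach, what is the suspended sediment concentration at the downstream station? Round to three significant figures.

After mixing, C = (833.0·16.00 + 171.0·519.0) / 1004 = 102100/1004 = 101.7 mg/L.
Travel time t = 24.5·1000 / 0.98 = 25000 s = 6.944 h.
3.5%/h lost → k = −ln(1 − 0.035) = 0.03563 h⁻¹.
Applying C = C₀e^(−kt): 101.7 × 0.7808 = 79.39 mg/L.

79.4 mg/L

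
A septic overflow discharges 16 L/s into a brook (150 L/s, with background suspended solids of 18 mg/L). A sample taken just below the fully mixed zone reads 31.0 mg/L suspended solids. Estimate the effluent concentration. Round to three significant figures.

153 mg/L

Mass balance: 150.0·18.00 + 16.00·Cₑ = 166.0·31.00
→ Cₑ = (166.0·31.00 − 150.0·18.00) / 16.00 = 152.9 mg/L.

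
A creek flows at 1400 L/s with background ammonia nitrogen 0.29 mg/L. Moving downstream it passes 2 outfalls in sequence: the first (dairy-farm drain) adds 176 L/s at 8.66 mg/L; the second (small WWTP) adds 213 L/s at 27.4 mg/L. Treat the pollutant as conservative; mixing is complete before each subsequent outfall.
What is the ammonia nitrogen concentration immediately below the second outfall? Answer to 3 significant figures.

Outfall 1: combined Q = 1576 L/s; C = (1400·0.2900 + 176.0·8.660)/1576 = 1.225 mg/L.
Outfall 2: combined Q = 1789 L/s; C = (1576·1.225 + 213.0·27.40)/1789 = 4.341 mg/L.

4.34 mg/L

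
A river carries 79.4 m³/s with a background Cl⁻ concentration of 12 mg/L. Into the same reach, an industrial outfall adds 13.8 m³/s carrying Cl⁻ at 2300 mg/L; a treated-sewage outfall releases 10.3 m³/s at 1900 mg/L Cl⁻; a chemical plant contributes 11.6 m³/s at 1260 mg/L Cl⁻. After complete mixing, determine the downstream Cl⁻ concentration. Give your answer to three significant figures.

581 mg/L

Conservation of mass: C = (79.40·12.00 + 13.80·2300 + 10.30·1900 + 11.60·1260) / 115.1 = 66880/115.1 = 581.0 mg/L.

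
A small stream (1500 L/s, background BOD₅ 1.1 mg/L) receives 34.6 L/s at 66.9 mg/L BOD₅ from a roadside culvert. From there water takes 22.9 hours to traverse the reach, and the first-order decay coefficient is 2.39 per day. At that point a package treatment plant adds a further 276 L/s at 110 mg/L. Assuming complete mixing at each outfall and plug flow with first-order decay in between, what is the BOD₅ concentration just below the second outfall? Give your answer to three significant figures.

17.0 mg/L

Mass balance: C = (1500·1.100 + 34.60·66.90) / 1535 = 3965/1535 = 2.584 mg/L; combined flow 1535 L/s.
First-order decay: C = 2.584·exp(−k·t) = 2.584·0.1022 = 0.2641 mg/L.
Second outfall: C = (1535·0.2641 + 276.0·110.0)/1811 = 16.99 mg/L.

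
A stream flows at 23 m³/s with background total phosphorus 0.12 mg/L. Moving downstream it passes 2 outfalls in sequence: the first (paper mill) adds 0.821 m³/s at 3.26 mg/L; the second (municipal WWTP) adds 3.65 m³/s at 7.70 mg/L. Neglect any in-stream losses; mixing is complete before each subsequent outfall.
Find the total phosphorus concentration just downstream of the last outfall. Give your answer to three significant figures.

1.22 mg/L

Outfall 1: combined Q = 23.82 m³/s; C = (23.00·0.1200 + 0.8210·3.260)/23.82 = 0.2282 mg/L.
Outfall 2: combined Q = 27.47 m³/s; C = (23.82·0.2282 + 3.650·7.700)/27.47 = 1.221 mg/L.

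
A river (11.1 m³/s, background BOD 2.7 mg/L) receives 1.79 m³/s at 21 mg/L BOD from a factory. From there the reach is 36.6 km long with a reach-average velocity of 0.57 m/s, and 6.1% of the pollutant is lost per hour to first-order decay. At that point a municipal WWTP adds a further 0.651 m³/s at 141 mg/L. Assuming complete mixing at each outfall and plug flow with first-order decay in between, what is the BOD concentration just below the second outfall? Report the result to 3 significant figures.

8.40 mg/L

Conservation of mass: C = (11.10·2.700 + 1.790·21.00) / 12.89 = 67.56/12.89 = 5.241 mg/L; combined flow 12.89 m³/s.
Travel time t = 36.6·1000 / 0.57 = 64210 s = 17.84 h.
6.1%/h lost → k = −ln(1 − 0.061) = 0.06294 h⁻¹.
Applying C = C₀e^(−kt): 5.241 × 0.3254 = 1.706 mg/L.
At the second outfall, C = (12.89·1.706 + 0.6510·141.0) / (12.89 + 0.6510) = 8.402 mg/L.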